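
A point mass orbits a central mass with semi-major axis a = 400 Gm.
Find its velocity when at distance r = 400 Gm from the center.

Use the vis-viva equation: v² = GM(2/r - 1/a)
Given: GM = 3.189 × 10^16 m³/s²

Convert to SI: a = 400 Gm = 4e+11 m; r = 400 Gm = 4e+11 m.
Vis-viva: v = √(GM · (2/r − 1/a)).
2/r − 1/a = 2/4e+11 − 1/4e+11 = 2.5e-12 m⁻¹.
v = √(3.189e+16 · 2.5e-12) m/s ≈ 282.4 m/s = 282.4 m/s.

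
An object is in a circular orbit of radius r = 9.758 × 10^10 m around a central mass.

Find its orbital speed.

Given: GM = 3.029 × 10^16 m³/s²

For a circular orbit, gravity supplies the centripetal force, so v = √(GM / r).
v = √(3.029e+16 / 9.758e+10) m/s ≈ 557.1 m/s = 557.1 m/s.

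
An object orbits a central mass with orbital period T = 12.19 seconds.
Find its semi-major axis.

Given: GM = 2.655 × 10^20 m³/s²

Invert Kepler's third law: a = (GM · T² / (4π²))^(1/3).
Substituting T = 12.19 s and GM = 2.655e+20 m³/s²:
a = (2.655e+20 · (12.19)² / (4π²))^(1/3) m
a ≈ 9.998e+06 m = 9.998 Mm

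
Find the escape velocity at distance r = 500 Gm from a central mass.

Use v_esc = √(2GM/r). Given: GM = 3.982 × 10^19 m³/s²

Convert to SI: r = 500 Gm = 5e+11 m.
Escape velocity comes from setting total energy to zero: ½v² − GM/r = 0 ⇒ v_esc = √(2GM / r).
v_esc = √(2 · 3.982e+19 / 5e+11) m/s ≈ 1.262e+04 m/s = 12.62 km/s.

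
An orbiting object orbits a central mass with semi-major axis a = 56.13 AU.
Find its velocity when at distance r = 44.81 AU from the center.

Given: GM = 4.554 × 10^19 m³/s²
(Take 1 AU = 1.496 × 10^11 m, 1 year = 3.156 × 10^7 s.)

Convert to SI: a = 56.13 AU = 8.39705e+12 m; r = 44.81 AU = 6.70358e+12 m.
Vis-viva: v = √(GM · (2/r − 1/a)).
2/r − 1/a = 2/6.70358e+12 − 1/8.39705e+12 = 1.79259e-13 m⁻¹.
v = √(4.554e+19 · 1.79259e-13) m/s ≈ 2857 m/s = 0.6028 AU/year.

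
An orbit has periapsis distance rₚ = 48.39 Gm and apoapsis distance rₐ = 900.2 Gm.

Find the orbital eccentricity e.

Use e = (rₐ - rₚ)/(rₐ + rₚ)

Convert to SI: rₚ = 48.39 Gm = 4.839e+10 m; rₐ = 900.2 Gm = 9.002e+11 m.
e = (rₐ − rₚ) / (rₐ + rₚ).
e = (9.002e+11 − 4.839e+10) / (9.002e+11 + 4.839e+10) = 8.5181e+11 / 9.4859e+11 ≈ 0.898.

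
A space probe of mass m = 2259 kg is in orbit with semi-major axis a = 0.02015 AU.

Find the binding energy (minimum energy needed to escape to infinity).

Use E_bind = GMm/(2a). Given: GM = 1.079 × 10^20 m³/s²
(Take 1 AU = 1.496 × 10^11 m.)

Convert to SI: a = 0.02015 AU = 3.01444e+09 m.
Total orbital energy is E = −GMm/(2a); binding energy is E_bind = −E = GMm/(2a).
E_bind = 1.079e+20 · 2259 / (2 · 3.01444e+09) J ≈ 4.043e+13 J = 40.43 TJ.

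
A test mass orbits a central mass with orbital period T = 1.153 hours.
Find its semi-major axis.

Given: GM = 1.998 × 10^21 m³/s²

Convert to SI: T = 1.153 hours = 4150.8 s.
Invert Kepler's third law: a = (GM · T² / (4π²))^(1/3).
Substituting T = 4150.8 s and GM = 1.998e+21 m³/s²:
a = (1.998e+21 · (4150.8)² / (4π²))^(1/3) m
a ≈ 9.554e+08 m = 955.4 Mm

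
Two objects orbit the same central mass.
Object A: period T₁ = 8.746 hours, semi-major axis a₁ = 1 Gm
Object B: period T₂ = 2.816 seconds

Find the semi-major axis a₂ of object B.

Convert to SI: T₁ = 8.746 hours = 31485.6 s; a₁ = 1 Gm = 1e+09 m.
Kepler's third law: (T₁/T₂)² = (a₁/a₂)³ ⇒ a₂ = a₁ · (T₂/T₁)^(2/3).
T₂/T₁ = 2.816 / 31485.6 = 8.94377e-05.
a₂ = 1e+09 · (8.94377e-05)^(2/3) m ≈ 2e+06 m = 2 Mm.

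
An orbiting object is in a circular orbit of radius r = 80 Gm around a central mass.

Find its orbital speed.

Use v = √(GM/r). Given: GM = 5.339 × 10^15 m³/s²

Convert to SI: r = 80 Gm = 8e+10 m.
For a circular orbit, gravity supplies the centripetal force, so v = √(GM / r).
v = √(5.339e+15 / 8e+10) m/s ≈ 258.3 m/s = 258.3 m/s.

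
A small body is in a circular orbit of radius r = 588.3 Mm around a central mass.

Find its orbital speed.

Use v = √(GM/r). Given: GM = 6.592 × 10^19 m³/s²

Convert to SI: r = 588.3 Mm = 5.883e+08 m.
For a circular orbit, gravity supplies the centripetal force, so v = √(GM / r).
v = √(6.592e+19 / 5.883e+08) m/s ≈ 3.347e+05 m/s = 334.7 km/s.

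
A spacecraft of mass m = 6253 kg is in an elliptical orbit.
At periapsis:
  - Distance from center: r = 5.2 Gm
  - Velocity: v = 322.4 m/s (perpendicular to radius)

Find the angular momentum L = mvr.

Convert to SI: r = 5.2 Gm = 5.2e+09 m.
Since v is perpendicular to r, L = m · v · r.
L = 6253 · 322.4 · 5.2e+09 kg·m²/s ≈ 1.048e+16 kg·m²/s.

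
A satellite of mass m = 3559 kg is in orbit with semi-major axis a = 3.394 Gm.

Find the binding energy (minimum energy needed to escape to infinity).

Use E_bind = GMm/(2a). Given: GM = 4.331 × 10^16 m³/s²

Convert to SI: a = 3.394 Gm = 3.394e+09 m.
Total orbital energy is E = −GMm/(2a); binding energy is E_bind = −E = GMm/(2a).
E_bind = 4.331e+16 · 3559 / (2 · 3.394e+09) J ≈ 2.271e+10 J = 22.71 GJ.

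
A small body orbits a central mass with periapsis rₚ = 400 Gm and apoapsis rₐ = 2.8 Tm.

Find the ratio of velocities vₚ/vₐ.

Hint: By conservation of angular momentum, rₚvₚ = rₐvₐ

Convert to SI: rₚ = 400 Gm = 4e+11 m; rₐ = 2.8 Tm = 2.8e+12 m.
Conservation of angular momentum gives rₚvₚ = rₐvₐ, so vₚ/vₐ = rₐ/rₚ.
vₚ/vₐ = 2.8e+12 / 4e+11 ≈ 7.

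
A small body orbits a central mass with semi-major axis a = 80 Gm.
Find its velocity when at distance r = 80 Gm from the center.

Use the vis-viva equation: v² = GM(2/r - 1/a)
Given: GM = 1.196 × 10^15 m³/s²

Convert to SI: a = 80 Gm = 8e+10 m; r = 80 Gm = 8e+10 m.
Vis-viva: v = √(GM · (2/r − 1/a)).
2/r − 1/a = 2/8e+10 − 1/8e+10 = 1.25e-11 m⁻¹.
v = √(1.196e+15 · 1.25e-11) m/s ≈ 122.3 m/s = 122.3 m/s.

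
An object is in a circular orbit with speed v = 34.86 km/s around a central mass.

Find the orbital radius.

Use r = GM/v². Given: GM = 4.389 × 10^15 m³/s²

Convert to SI: v = 34.86 km/s = 34860 m/s.
For a circular orbit, v² = GM / r, so r = GM / v².
r = 4.389e+15 / (34860)² m ≈ 3.612e+06 m = 3.612 Mm.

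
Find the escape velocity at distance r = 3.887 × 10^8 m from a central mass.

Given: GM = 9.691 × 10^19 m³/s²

Escape velocity comes from setting total energy to zero: ½v² − GM/r = 0 ⇒ v_esc = √(2GM / r).
v_esc = √(2 · 9.691e+19 / 3.887e+08) m/s ≈ 7.061e+05 m/s = 706.1 km/s.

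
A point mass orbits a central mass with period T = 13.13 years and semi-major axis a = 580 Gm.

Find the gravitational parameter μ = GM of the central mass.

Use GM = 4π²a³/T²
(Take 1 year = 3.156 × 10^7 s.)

Convert to SI: T = 13.13 years = 4.14383e+08 s; a = 580 Gm = 5.8e+11 m.
GM = 4π² · a³ / T².
GM = 4π² · (5.8e+11)³ / (4.14383e+08)² m³/s² ≈ 4.486e+19 m³/s² = 4.486 × 10^19 m³/s².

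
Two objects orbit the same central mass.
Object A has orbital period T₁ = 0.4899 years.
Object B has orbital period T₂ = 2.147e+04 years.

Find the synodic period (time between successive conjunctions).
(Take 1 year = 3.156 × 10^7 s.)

Convert to SI: T₁ = 0.4899 years = 1.54612e+07 s; T₂ = 2.147e+04 years = 6.77593e+11 s.
T_syn = |T₁ · T₂ / (T₁ − T₂)|.
T_syn = |1.54612e+07 · 6.77593e+11 / (1.54612e+07 − 6.77593e+11)| s ≈ 1.546e+07 s = 0.4899 years.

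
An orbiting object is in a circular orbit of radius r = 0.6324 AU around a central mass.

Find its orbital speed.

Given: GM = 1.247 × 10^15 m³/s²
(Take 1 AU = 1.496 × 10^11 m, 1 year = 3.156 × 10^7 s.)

Convert to SI: r = 0.6324 AU = 9.4607e+10 m.
For a circular orbit, gravity supplies the centripetal force, so v = √(GM / r).
v = √(1.247e+15 / 9.4607e+10) m/s ≈ 114.8 m/s = 0.02422 AU/year.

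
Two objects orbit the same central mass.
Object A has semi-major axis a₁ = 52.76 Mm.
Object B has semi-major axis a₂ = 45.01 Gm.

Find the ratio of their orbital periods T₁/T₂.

Convert to SI: a₁ = 52.76 Mm = 5.276e+07 m; a₂ = 45.01 Gm = 4.501e+10 m.
From Kepler's third law, (T₁/T₂)² = (a₁/a₂)³, so T₁/T₂ = (a₁/a₂)^(3/2).
a₁/a₂ = 5.276e+07 / 4.501e+10 = 0.00117218.
T₁/T₂ = (0.00117218)^(3/2) ≈ 4.013e-05.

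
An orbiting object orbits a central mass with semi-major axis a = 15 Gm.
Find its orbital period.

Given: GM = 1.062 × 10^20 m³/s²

Convert to SI: a = 15 Gm = 1.5e+10 m.
Kepler's third law: T = 2π √(a³ / GM).
Substituting a = 1.5e+10 m and GM = 1.062e+20 m³/s²:
T = 2π √((1.5e+10)³ / 1.062e+20) s
T ≈ 1.12e+06 s = 12.96 days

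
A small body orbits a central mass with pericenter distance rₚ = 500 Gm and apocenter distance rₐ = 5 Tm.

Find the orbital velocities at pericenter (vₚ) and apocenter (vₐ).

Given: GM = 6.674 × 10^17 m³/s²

Convert to SI: rₚ = 500 Gm = 5e+11 m; rₐ = 5 Tm = 5e+12 m.
Use the vis-viva equation v² = GM(2/r − 1/a) with a = (rₚ + rₐ)/2 = (5e+11 + 5e+12)/2 = 2.75e+12 m.
vₚ = √(GM · (2/rₚ − 1/a)) = √(6.674e+17 · (2/5e+11 − 1/2.75e+12)) m/s ≈ 1558 m/s = 1.558 km/s.
vₐ = √(GM · (2/rₐ − 1/a)) = √(6.674e+17 · (2/5e+12 − 1/2.75e+12)) m/s ≈ 155.8 m/s = 155.8 m/s.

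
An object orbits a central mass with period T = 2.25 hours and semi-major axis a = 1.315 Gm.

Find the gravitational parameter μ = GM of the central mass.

Convert to SI: T = 2.25 hours = 8100 s; a = 1.315 Gm = 1.315e+09 m.
GM = 4π² · a³ / T².
GM = 4π² · (1.315e+09)³ / (8100)² m³/s² ≈ 1.368e+21 m³/s² = 1.368 × 10^21 m³/s².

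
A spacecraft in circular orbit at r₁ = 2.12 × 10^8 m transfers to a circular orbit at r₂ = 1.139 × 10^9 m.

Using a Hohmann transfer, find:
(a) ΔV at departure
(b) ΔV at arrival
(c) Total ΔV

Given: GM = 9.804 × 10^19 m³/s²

Transfer semi-major axis: a_t = (r₁ + r₂)/2 = (2.12e+08 + 1.139e+09)/2 = 6.755e+08 m.
Circular speeds: v₁ = √(GM/r₁) = 680039 m/s, v₂ = √(GM/r₂) = 293386 m/s.
Transfer speeds (vis-viva v² = GM(2/r − 1/a_t)): v₁ᵗ = 883045 m/s, v₂ᵗ = 164360 m/s.
(a) ΔV₁ = |v₁ᵗ − v₁| ≈ 2.03e+05 m/s = 203 km/s.
(b) ΔV₂ = |v₂ − v₂ᵗ| ≈ 1.29e+05 m/s = 129 km/s.
(c) ΔV_total = ΔV₁ + ΔV₂ ≈ 3.32e+05 m/s = 332 km/s.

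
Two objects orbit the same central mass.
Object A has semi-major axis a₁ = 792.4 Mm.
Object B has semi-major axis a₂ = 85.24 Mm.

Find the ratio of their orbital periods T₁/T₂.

Convert to SI: a₁ = 792.4 Mm = 7.924e+08 m; a₂ = 85.24 Mm = 8.524e+07 m.
From Kepler's third law, (T₁/T₂)² = (a₁/a₂)³, so T₁/T₂ = (a₁/a₂)^(3/2).
a₁/a₂ = 7.924e+08 / 8.524e+07 = 9.29611.
T₁/T₂ = (9.29611)^(3/2) ≈ 28.34.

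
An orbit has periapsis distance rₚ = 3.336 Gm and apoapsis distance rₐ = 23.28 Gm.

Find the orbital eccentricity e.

Convert to SI: rₚ = 3.336 Gm = 3.336e+09 m; rₐ = 23.28 Gm = 2.328e+10 m.
e = (rₐ − rₚ) / (rₐ + rₚ).
e = (2.328e+10 − 3.336e+09) / (2.328e+10 + 3.336e+09) = 1.9944e+10 / 2.6616e+10 ≈ 0.7493.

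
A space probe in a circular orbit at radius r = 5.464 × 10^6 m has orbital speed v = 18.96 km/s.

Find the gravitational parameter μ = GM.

Convert to SI: v = 18.96 km/s = 18960 m/s.
For a circular orbit v² = GM/r, so GM = v² · r.
GM = (18960)² · 5.464e+06 m³/s² ≈ 1.964e+15 m³/s² = 1.964 × 10^15 m³/s².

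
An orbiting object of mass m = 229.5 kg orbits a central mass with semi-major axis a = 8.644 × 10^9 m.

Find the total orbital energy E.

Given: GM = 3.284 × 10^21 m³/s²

E = −GMm / (2a).
E = −3.284e+21 · 229.5 / (2 · 8.644e+09) J ≈ -4.36e+13 J = -43.6 TJ.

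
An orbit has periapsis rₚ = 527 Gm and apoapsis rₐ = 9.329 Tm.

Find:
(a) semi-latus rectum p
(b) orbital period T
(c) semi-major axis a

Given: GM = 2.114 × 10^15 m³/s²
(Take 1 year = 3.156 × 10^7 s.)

Convert to SI: rₚ = 527 Gm = 5.27e+11 m; rₐ = 9.329 Tm = 9.329e+12 m.
(a) From a = (rₚ + rₐ)/2 = 4.928e+12 m and e = (rₐ − rₚ)/(rₐ + rₚ) = 0.89306, p = a(1 − e²) = 4.928e+12 · (1 − (0.89306)²) ≈ 9.976e+11 m
(b) With a = (rₚ + rₐ)/2 = 4.928e+12 m, T = 2π √(a³/GM) = 2π √((4.928e+12)³/2.114e+15) s ≈ 1.495e+12 s
(c) a = (rₚ + rₐ)/2 = (5.27e+11 + 9.329e+12)/2 ≈ 4.928e+12 m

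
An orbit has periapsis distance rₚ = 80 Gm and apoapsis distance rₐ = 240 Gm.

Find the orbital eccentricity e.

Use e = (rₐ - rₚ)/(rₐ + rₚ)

Convert to SI: rₚ = 80 Gm = 8e+10 m; rₐ = 240 Gm = 2.4e+11 m.
e = (rₐ − rₚ) / (rₐ + rₚ).
e = (2.4e+11 − 8e+10) / (2.4e+11 + 8e+10) = 1.6e+11 / 3.2e+11 ≈ 0.5.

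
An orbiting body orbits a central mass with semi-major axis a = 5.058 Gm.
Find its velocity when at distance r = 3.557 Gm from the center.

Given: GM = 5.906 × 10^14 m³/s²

Convert to SI: a = 5.058 Gm = 5.058e+09 m; r = 3.557 Gm = 3.557e+09 m.
Vis-viva: v = √(GM · (2/r − 1/a)).
2/r − 1/a = 2/3.557e+09 − 1/5.058e+09 = 3.64565e-10 m⁻¹.
v = √(5.906e+14 · 3.64565e-10) m/s ≈ 464 m/s = 464 m/s.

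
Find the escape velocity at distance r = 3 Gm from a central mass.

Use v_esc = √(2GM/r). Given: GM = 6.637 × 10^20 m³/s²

Convert to SI: r = 3 Gm = 3e+09 m.
Escape velocity comes from setting total energy to zero: ½v² − GM/r = 0 ⇒ v_esc = √(2GM / r).
v_esc = √(2 · 6.637e+20 / 3e+09) m/s ≈ 6.652e+05 m/s = 665.2 km/s.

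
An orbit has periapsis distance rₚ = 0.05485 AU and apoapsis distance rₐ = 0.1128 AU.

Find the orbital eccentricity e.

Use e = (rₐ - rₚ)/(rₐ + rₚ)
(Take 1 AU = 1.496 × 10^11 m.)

Convert to SI: rₚ = 0.05485 AU = 8.20556e+09 m; rₐ = 0.1128 AU = 1.68749e+10 m.
e = (rₐ − rₚ) / (rₐ + rₚ).
e = (1.68749e+10 − 8.20556e+09) / (1.68749e+10 + 8.20556e+09) = 8.66932e+09 / 2.50804e+10 ≈ 0.3457.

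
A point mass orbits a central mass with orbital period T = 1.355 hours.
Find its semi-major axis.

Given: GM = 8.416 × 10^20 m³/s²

Convert to SI: T = 1.355 hours = 4878 s.
Invert Kepler's third law: a = (GM · T² / (4π²))^(1/3).
Substituting T = 4878 s and GM = 8.416e+20 m³/s²:
a = (8.416e+20 · (4878)² / (4π²))^(1/3) m
a ≈ 7.975e+08 m = 797.5 Mm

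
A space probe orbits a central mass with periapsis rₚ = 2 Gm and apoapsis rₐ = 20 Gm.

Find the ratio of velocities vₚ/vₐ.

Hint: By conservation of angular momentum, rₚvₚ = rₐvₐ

Convert to SI: rₚ = 2 Gm = 2e+09 m; rₐ = 20 Gm = 2e+10 m.
Conservation of angular momentum gives rₚvₚ = rₐvₐ, so vₚ/vₐ = rₐ/rₚ.
vₚ/vₐ = 2e+10 / 2e+09 ≈ 10.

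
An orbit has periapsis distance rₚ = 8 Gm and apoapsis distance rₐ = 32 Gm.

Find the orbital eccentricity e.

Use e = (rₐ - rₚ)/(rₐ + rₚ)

Convert to SI: rₚ = 8 Gm = 8e+09 m; rₐ = 32 Gm = 3.2e+10 m.
e = (rₐ − rₚ) / (rₐ + rₚ).
e = (3.2e+10 − 8e+09) / (3.2e+10 + 8e+09) = 2.4e+10 / 4e+10 ≈ 0.6.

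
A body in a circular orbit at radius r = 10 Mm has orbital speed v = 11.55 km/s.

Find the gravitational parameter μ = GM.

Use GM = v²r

Convert to SI: r = 10 Mm = 1e+07 m; v = 11.55 km/s = 11550 m/s.
For a circular orbit v² = GM/r, so GM = v² · r.
GM = (11550)² · 1e+07 m³/s² ≈ 1.334e+15 m³/s² = 1.334 × 10^15 m³/s².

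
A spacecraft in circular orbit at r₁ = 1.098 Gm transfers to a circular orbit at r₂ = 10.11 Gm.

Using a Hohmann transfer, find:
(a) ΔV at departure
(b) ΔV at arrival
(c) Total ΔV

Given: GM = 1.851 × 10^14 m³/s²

Convert to SI: r₁ = 1.098 Gm = 1.098e+09 m; r₂ = 10.11 Gm = 1.011e+10 m.
Transfer semi-major axis: a_t = (r₁ + r₂)/2 = (1.098e+09 + 1.011e+10)/2 = 5.604e+09 m.
Circular speeds: v₁ = √(GM/r₁) = 410.584 m/s, v₂ = √(GM/r₂) = 135.309 m/s.
Transfer speeds (vis-viva v² = GM(2/r − 1/a_t)): v₁ᵗ = 551.478 m/s, v₂ᵗ = 59.8935 m/s.
(a) ΔV₁ = |v₁ᵗ − v₁| ≈ 140.9 m/s = 140.9 m/s.
(b) ΔV₂ = |v₂ − v₂ᵗ| ≈ 75.42 m/s = 75.42 m/s.
(c) ΔV_total = ΔV₁ + ΔV₂ ≈ 216.3 m/s = 216.3 m/s.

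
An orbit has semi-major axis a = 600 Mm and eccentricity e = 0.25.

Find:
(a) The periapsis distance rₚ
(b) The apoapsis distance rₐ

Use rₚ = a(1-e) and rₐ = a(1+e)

Convert to SI: a = 600 Mm = 6e+08 m.
(a) rₚ = a(1 − e) = 6e+08 · (1 − 0.25) = 6e+08 · 0.75 ≈ 4.5e+08 m = 450 Mm.
(b) rₐ = a(1 + e) = 6e+08 · (1 + 0.25) = 6e+08 · 1.25 ≈ 7.5e+08 m = 750 Mm.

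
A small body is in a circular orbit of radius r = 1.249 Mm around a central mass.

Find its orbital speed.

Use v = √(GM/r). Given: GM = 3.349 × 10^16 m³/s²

Convert to SI: r = 1.249 Mm = 1.249e+06 m.
For a circular orbit, gravity supplies the centripetal force, so v = √(GM / r).
v = √(3.349e+16 / 1.249e+06) m/s ≈ 1.637e+05 m/s = 163.7 km/s.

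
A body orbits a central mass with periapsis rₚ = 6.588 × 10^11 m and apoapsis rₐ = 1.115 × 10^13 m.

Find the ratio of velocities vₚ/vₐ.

Conservation of angular momentum gives rₚvₚ = rₐvₐ, so vₚ/vₐ = rₐ/rₚ.
vₚ/vₐ = 1.115e+13 / 6.588e+11 ≈ 16.92.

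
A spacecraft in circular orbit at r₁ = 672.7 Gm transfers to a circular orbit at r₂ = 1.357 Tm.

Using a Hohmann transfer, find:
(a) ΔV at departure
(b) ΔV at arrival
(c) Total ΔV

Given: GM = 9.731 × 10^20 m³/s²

Convert to SI: r₁ = 672.7 Gm = 6.727e+11 m; r₂ = 1.357 Tm = 1.357e+12 m.
Transfer semi-major axis: a_t = (r₁ + r₂)/2 = (6.727e+11 + 1.357e+12)/2 = 1.01485e+12 m.
Circular speeds: v₁ = √(GM/r₁) = 38033.7 m/s, v₂ = √(GM/r₂) = 26778.7 m/s.
Transfer speeds (vis-viva v² = GM(2/r − 1/a_t)): v₁ᵗ = 43980.2 m/s, v₂ᵗ = 21802.1 m/s.
(a) ΔV₁ = |v₁ᵗ − v₁| ≈ 5947 m/s = 5.947 km/s.
(b) ΔV₂ = |v₂ − v₂ᵗ| ≈ 4977 m/s = 4.977 km/s.
(c) ΔV_total = ΔV₁ + ΔV₂ ≈ 1.092e+04 m/s = 10.92 km/s.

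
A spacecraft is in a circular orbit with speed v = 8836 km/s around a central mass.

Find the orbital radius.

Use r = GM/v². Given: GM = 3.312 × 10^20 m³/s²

Convert to SI: v = 8836 km/s = 8.836e+06 m/s.
For a circular orbit, v² = GM / r, so r = GM / v².
r = 3.312e+20 / (8.836e+06)² m ≈ 4.242e+06 m = 4.242 Mm.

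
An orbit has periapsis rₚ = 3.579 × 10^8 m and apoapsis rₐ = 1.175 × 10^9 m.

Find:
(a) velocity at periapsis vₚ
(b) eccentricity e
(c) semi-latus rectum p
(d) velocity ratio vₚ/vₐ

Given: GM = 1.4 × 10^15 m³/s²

(a) With a = (rₚ + rₐ)/2 = 7.6645e+08 m, vₚ = √(GM (2/rₚ − 1/a)) = √(1.4e+15 · (2/3.579e+08 − 1/7.6645e+08)) m/s ≈ 2449 m/s
(b) e = (rₐ − rₚ)/(rₐ + rₚ) = (1.175e+09 − 3.579e+08)/(1.175e+09 + 3.579e+08) ≈ 0.533
(c) From a = (rₚ + rₐ)/2 = 7.6645e+08 m and e = (rₐ − rₚ)/(rₐ + rₚ) = 0.533042, p = a(1 − e²) = 7.6645e+08 · (1 − (0.533042)²) ≈ 5.487e+08 m
(d) Conservation of angular momentum (rₚvₚ = rₐvₐ) gives vₚ/vₐ = rₐ/rₚ = 1.175e+09/3.579e+08 ≈ 3.283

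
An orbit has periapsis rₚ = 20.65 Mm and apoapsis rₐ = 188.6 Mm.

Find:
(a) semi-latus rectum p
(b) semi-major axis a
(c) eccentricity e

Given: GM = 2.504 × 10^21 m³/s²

Convert to SI: rₚ = 20.65 Mm = 2.065e+07 m; rₐ = 188.6 Mm = 1.886e+08 m.
(a) From a = (rₚ + rₐ)/2 = 1.04625e+08 m and e = (rₐ − rₚ)/(rₐ + rₚ) = 0.802628, p = a(1 − e²) = 1.04625e+08 · (1 − (0.802628)²) ≈ 3.722e+07 m
(b) a = (rₚ + rₐ)/2 = (2.065e+07 + 1.886e+08)/2 ≈ 1.046e+08 m
(c) e = (rₐ − rₚ)/(rₐ + rₚ) = (1.886e+08 − 2.065e+07)/(1.886e+08 + 2.065e+07) ≈ 0.8026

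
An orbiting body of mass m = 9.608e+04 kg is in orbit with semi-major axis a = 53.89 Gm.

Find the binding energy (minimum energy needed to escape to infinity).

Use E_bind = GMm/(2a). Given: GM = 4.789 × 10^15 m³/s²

Convert to SI: a = 53.89 Gm = 5.389e+10 m.
Total orbital energy is E = −GMm/(2a); binding energy is E_bind = −E = GMm/(2a).
E_bind = 4.789e+15 · 9.608e+04 / (2 · 5.389e+10) J ≈ 4.269e+09 J = 4.269 GJ.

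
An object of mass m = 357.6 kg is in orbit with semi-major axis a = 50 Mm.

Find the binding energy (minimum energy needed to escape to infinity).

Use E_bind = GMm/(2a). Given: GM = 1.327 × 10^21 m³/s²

Convert to SI: a = 50 Mm = 5e+07 m.
Total orbital energy is E = −GMm/(2a); binding energy is E_bind = −E = GMm/(2a).
E_bind = 1.327e+21 · 357.6 / (2 · 5e+07) J ≈ 4.745e+15 J = 4.745 PJ.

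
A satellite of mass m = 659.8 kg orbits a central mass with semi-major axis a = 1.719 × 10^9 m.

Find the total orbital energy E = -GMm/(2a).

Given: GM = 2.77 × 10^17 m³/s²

E = −GMm / (2a).
E = −2.77e+17 · 659.8 / (2 · 1.719e+09) J ≈ -5.316e+10 J = -53.16 GJ.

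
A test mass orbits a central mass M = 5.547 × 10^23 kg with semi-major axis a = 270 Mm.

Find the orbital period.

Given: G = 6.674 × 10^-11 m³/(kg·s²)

Convert to SI: a = 270 Mm = 2.7e+08 m.
GM = G · M = 6.674e-11 · 5.547e+23 = 3.70207e+13 m³/s².
Kepler's third law: T = 2π √(a³ / GM).
Substituting a = 2.7e+08 m and GM = 3.70207e+13 m³/s²:
T = 2π √((2.7e+08)³ / 3.70207e+13) s
T ≈ 4.581e+06 s = 53.03 days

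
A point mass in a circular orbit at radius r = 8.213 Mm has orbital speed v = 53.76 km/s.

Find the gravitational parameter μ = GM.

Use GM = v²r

Convert to SI: r = 8.213 Mm = 8.213e+06 m; v = 53.76 km/s = 53760 m/s.
For a circular orbit v² = GM/r, so GM = v² · r.
GM = (53760)² · 8.213e+06 m³/s² ≈ 2.374e+16 m³/s² = 2.374 × 10^16 m³/s².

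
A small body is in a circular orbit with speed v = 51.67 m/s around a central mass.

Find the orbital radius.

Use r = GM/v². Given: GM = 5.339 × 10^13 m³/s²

For a circular orbit, v² = GM / r, so r = GM / v².
r = 5.339e+13 / (51.67)² m ≈ 2e+10 m = 20 Gm.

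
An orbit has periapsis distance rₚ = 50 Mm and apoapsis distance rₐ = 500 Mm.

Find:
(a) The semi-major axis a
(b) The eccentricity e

Convert to SI: rₚ = 50 Mm = 5e+07 m; rₐ = 500 Mm = 5e+08 m.
(a) a = (rₚ + rₐ) / 2 = (5e+07 + 5e+08) / 2 ≈ 2.75e+08 m = 275 Mm.
(b) e = (rₐ − rₚ) / (rₐ + rₚ) = (5e+08 − 5e+07) / (5e+08 + 5e+07) ≈ 0.8182.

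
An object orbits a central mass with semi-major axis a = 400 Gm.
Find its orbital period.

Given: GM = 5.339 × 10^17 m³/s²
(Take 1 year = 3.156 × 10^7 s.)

Convert to SI: a = 400 Gm = 4e+11 m.
Kepler's third law: T = 2π √(a³ / GM).
Substituting a = 4e+11 m and GM = 5.339e+17 m³/s²:
T = 2π √((4e+11)³ / 5.339e+17) s
T ≈ 2.175e+09 s = 68.93 years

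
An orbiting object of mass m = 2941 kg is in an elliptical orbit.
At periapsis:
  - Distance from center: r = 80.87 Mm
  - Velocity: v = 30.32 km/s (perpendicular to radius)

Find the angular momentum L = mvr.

Convert to SI: r = 80.87 Mm = 8.087e+07 m; v = 30.32 km/s = 30320 m/s.
Since v is perpendicular to r, L = m · v · r.
L = 2941 · 30320 · 8.087e+07 kg·m²/s ≈ 7.211e+15 kg·m²/s.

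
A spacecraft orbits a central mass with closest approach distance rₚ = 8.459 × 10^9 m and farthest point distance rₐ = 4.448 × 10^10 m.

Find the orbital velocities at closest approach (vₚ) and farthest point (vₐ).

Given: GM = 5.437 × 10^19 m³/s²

Use the vis-viva equation v² = GM(2/r − 1/a) with a = (rₚ + rₐ)/2 = (8.459e+09 + 4.448e+10)/2 = 2.64695e+10 m.
vₚ = √(GM · (2/rₚ − 1/a)) = √(5.437e+19 · (2/8.459e+09 − 1/2.64695e+10)) m/s ≈ 1.039e+05 m/s = 103.9 km/s.
vₐ = √(GM · (2/rₐ − 1/a)) = √(5.437e+19 · (2/4.448e+10 − 1/2.64695e+10)) m/s ≈ 1.976e+04 m/s = 19.76 km/s.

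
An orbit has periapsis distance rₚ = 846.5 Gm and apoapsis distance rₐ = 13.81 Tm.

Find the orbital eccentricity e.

Convert to SI: rₚ = 846.5 Gm = 8.465e+11 m; rₐ = 13.81 Tm = 1.381e+13 m.
e = (rₐ − rₚ) / (rₐ + rₚ).
e = (1.381e+13 − 8.465e+11) / (1.381e+13 + 8.465e+11) = 1.29635e+13 / 1.46565e+13 ≈ 0.8845.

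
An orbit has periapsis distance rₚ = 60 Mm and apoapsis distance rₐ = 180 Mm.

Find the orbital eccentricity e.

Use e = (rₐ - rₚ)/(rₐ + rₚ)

Convert to SI: rₚ = 60 Mm = 6e+07 m; rₐ = 180 Mm = 1.8e+08 m.
e = (rₐ − rₚ) / (rₐ + rₚ).
e = (1.8e+08 − 6e+07) / (1.8e+08 + 6e+07) = 1.2e+08 / 2.4e+08 ≈ 0.5.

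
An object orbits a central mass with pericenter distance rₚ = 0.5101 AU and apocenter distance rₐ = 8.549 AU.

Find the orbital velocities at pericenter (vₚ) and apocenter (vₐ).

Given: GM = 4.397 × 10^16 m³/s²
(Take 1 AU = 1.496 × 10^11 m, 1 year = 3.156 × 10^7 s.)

Convert to SI: rₚ = 0.5101 AU = 7.6311e+10 m; rₐ = 8.549 AU = 1.27893e+12 m.
Use the vis-viva equation v² = GM(2/r − 1/a) with a = (rₚ + rₐ)/2 = (7.6311e+10 + 1.27893e+12)/2 = 6.77621e+11 m.
vₚ = √(GM · (2/rₚ − 1/a)) = √(4.397e+16 · (2/7.6311e+10 − 1/6.77621e+11)) m/s ≈ 1043 m/s = 0.22 AU/year.
vₐ = √(GM · (2/rₐ − 1/a)) = √(4.397e+16 · (2/1.27893e+12 − 1/6.77621e+11)) m/s ≈ 62.22 m/s = 0.01313 AU/year.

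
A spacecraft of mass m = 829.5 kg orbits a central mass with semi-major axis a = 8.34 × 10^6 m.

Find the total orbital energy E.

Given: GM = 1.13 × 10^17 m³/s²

E = −GMm / (2a).
E = −1.13e+17 · 829.5 / (2 · 8.34e+06) J ≈ -5.62e+12 J = -5.62 TJ.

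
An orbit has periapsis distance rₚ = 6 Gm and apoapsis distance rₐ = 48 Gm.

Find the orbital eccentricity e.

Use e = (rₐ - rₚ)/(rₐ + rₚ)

Convert to SI: rₚ = 6 Gm = 6e+09 m; rₐ = 48 Gm = 4.8e+10 m.
e = (rₐ − rₚ) / (rₐ + rₚ).
e = (4.8e+10 − 6e+09) / (4.8e+10 + 6e+09) = 4.2e+10 / 5.4e+10 ≈ 0.7778.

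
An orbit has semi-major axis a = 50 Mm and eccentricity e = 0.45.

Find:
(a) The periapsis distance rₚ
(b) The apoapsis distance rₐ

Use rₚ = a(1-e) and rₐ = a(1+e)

Convert to SI: a = 50 Mm = 5e+07 m.
(a) rₚ = a(1 − e) = 5e+07 · (1 − 0.45) = 5e+07 · 0.55 ≈ 2.75e+07 m = 27.5 Mm.
(b) rₐ = a(1 + e) = 5e+07 · (1 + 0.45) = 5e+07 · 1.45 ≈ 7.25e+07 m = 72.5 Mm.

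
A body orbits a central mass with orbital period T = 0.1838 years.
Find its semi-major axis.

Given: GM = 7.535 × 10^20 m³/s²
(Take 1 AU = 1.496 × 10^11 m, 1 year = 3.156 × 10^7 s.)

Convert to SI: T = 0.1838 years = 5.80073e+06 s.
Invert Kepler's third law: a = (GM · T² / (4π²))^(1/3).
Substituting T = 5.80073e+06 s and GM = 7.535e+20 m³/s²:
a = (7.535e+20 · (5.80073e+06)² / (4π²))^(1/3) m
a ≈ 8.628e+10 m = 0.5767 AU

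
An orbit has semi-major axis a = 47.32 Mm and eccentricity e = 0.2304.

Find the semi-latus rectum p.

Convert to SI: a = 47.32 Mm = 4.732e+07 m.
p = a (1 − e²).
p = 4.732e+07 · (1 − (0.2304)²) = 4.732e+07 · 0.946916 ≈ 4.481e+07 m = 44.81 Mm.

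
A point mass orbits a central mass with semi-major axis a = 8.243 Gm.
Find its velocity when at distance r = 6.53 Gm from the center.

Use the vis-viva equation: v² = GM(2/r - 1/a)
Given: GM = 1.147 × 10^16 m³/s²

Convert to SI: a = 8.243 Gm = 8.243e+09 m; r = 6.53 Gm = 6.53e+09 m.
Vis-viva: v = √(GM · (2/r − 1/a)).
2/r − 1/a = 2/6.53e+09 − 1/8.243e+09 = 1.84964e-10 m⁻¹.
v = √(1.147e+16 · 1.84964e-10) m/s ≈ 1457 m/s = 1.457 km/s.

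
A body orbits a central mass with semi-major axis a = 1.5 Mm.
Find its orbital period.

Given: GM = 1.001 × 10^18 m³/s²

Convert to SI: a = 1.5 Mm = 1.5e+06 m.
Kepler's third law: T = 2π √(a³ / GM).
Substituting a = 1.5e+06 m and GM = 1.001e+18 m³/s²:
T = 2π √((1.5e+06)³ / 1.001e+18) s
T ≈ 11.54 s = 11.54 seconds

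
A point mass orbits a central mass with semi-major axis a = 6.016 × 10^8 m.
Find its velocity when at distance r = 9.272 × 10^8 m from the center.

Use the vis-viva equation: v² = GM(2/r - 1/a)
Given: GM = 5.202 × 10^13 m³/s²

Vis-viva: v = √(GM · (2/r − 1/a)).
2/r − 1/a = 2/9.272e+08 − 1/6.016e+08 = 4.94798e-10 m⁻¹.
v = √(5.202e+13 · 4.94798e-10) m/s ≈ 160.4 m/s = 160.4 m/s.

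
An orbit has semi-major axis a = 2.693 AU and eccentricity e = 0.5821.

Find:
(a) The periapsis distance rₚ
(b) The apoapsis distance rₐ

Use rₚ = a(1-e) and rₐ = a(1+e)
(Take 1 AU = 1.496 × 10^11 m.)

Convert to SI: a = 2.693 AU = 4.02873e+11 m.
(a) rₚ = a(1 − e) = 4.02873e+11 · (1 − 0.5821) = 4.02873e+11 · 0.4179 ≈ 1.684e+11 m = 1.125 AU.
(b) rₐ = a(1 + e) = 4.02873e+11 · (1 + 0.5821) = 4.02873e+11 · 1.5821 ≈ 6.374e+11 m = 4.261 AU.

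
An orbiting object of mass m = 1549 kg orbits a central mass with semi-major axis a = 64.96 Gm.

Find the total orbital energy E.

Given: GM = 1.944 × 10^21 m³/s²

Convert to SI: a = 64.96 Gm = 6.496e+10 m.
E = −GMm / (2a).
E = −1.944e+21 · 1549 / (2 · 6.496e+10) J ≈ -2.318e+13 J = -23.18 TJ.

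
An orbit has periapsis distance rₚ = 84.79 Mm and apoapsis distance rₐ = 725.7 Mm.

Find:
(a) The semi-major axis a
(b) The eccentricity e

Convert to SI: rₚ = 84.79 Mm = 8.479e+07 m; rₐ = 725.7 Mm = 7.257e+08 m.
(a) a = (rₚ + rₐ) / 2 = (8.479e+07 + 7.257e+08) / 2 ≈ 4.052e+08 m = 405.2 Mm.
(b) e = (rₐ − rₚ) / (rₐ + rₚ) = (7.257e+08 − 8.479e+07) / (7.257e+08 + 8.479e+07) ≈ 0.7908.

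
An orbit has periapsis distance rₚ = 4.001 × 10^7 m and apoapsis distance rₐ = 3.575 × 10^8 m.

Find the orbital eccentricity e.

e = (rₐ − rₚ) / (rₐ + rₚ).
e = (3.575e+08 − 4.001e+07) / (3.575e+08 + 4.001e+07) = 3.1749e+08 / 3.9751e+08 ≈ 0.7987.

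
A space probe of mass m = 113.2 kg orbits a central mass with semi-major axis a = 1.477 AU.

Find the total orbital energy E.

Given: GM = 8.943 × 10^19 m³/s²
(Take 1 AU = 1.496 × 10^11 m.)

Convert to SI: a = 1.477 AU = 2.20959e+11 m.
E = −GMm / (2a).
E = −8.943e+19 · 113.2 / (2 · 2.20959e+11) J ≈ -2.291e+10 J = -22.91 GJ.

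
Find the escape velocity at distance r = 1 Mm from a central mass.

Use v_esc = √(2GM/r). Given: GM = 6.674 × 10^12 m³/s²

Convert to SI: r = 1 Mm = 1e+06 m.
Escape velocity comes from setting total energy to zero: ½v² − GM/r = 0 ⇒ v_esc = √(2GM / r).
v_esc = √(2 · 6.674e+12 / 1e+06) m/s ≈ 3653 m/s = 3.653 km/s.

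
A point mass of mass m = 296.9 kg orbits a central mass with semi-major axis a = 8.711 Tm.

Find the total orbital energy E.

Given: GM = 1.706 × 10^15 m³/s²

Convert to SI: a = 8.711 Tm = 8.711e+12 m.
E = −GMm / (2a).
E = −1.706e+15 · 296.9 / (2 · 8.711e+12) J ≈ -2.907e+04 J = -29.07 kJ.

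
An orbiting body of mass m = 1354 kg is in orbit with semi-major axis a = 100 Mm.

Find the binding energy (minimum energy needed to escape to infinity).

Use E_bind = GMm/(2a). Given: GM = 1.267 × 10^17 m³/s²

Convert to SI: a = 100 Mm = 1e+08 m.
Total orbital energy is E = −GMm/(2a); binding energy is E_bind = −E = GMm/(2a).
E_bind = 1.267e+17 · 1354 / (2 · 1e+08) J ≈ 8.578e+11 J = 857.8 GJ.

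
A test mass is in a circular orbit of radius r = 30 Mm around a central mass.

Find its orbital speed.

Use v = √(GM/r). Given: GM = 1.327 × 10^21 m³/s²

Convert to SI: r = 30 Mm = 3e+07 m.
For a circular orbit, gravity supplies the centripetal force, so v = √(GM / r).
v = √(1.327e+21 / 3e+07) m/s ≈ 6.651e+06 m/s = 6651 km/s.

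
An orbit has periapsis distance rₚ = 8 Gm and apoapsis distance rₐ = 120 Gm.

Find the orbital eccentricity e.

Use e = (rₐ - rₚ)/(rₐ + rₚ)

Convert to SI: rₚ = 8 Gm = 8e+09 m; rₐ = 120 Gm = 1.2e+11 m.
e = (rₐ − rₚ) / (rₐ + rₚ).
e = (1.2e+11 − 8e+09) / (1.2e+11 + 8e+09) = 1.12e+11 / 1.28e+11 ≈ 0.875.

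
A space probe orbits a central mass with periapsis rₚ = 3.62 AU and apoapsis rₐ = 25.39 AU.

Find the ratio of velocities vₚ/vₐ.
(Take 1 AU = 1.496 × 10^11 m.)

Convert to SI: rₚ = 3.62 AU = 5.41552e+11 m; rₐ = 25.39 AU = 3.79834e+12 m.
Conservation of angular momentum gives rₚvₚ = rₐvₐ, so vₚ/vₐ = rₐ/rₚ.
vₚ/vₐ = 3.79834e+12 / 5.41552e+11 ≈ 7.014.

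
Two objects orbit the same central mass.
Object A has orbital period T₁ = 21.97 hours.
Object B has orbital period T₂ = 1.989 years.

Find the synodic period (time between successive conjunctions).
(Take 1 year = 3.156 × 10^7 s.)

Convert to SI: T₁ = 21.97 hours = 79092 s; T₂ = 1.989 years = 6.27728e+07 s.
T_syn = |T₁ · T₂ / (T₁ − T₂)|.
T_syn = |79092 · 6.27728e+07 / (79092 − 6.27728e+07)| s ≈ 7.919e+04 s = 22 hours.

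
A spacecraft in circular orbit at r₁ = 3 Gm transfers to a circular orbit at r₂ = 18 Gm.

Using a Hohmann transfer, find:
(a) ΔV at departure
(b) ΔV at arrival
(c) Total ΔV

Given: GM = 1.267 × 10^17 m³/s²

Convert to SI: r₁ = 3 Gm = 3e+09 m; r₂ = 18 Gm = 1.8e+10 m.
Transfer semi-major axis: a_t = (r₁ + r₂)/2 = (3e+09 + 1.8e+10)/2 = 1.05e+10 m.
Circular speeds: v₁ = √(GM/r₁) = 6498.72 m/s, v₂ = √(GM/r₂) = 2653.09 m/s.
Transfer speeds (vis-viva v² = GM(2/r − 1/a_t)): v₁ᵗ = 8508.82 m/s, v₂ᵗ = 1418.14 m/s.
(a) ΔV₁ = |v₁ᵗ − v₁| ≈ 2010 m/s = 2.01 km/s.
(b) ΔV₂ = |v₂ − v₂ᵗ| ≈ 1235 m/s = 1.235 km/s.
(c) ΔV_total = ΔV₁ + ΔV₂ ≈ 3245 m/s = 3.245 km/s.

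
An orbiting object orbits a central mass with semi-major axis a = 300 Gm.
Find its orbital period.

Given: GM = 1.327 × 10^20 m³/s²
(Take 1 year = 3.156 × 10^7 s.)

Convert to SI: a = 300 Gm = 3e+11 m.
Kepler's third law: T = 2π √(a³ / GM).
Substituting a = 3e+11 m and GM = 1.327e+20 m³/s²:
T = 2π √((3e+11)³ / 1.327e+20) s
T ≈ 8.962e+07 s = 2.84 years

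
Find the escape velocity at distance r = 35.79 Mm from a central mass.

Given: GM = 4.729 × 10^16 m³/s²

Convert to SI: r = 35.79 Mm = 3.579e+07 m.
Escape velocity comes from setting total energy to zero: ½v² − GM/r = 0 ⇒ v_esc = √(2GM / r).
v_esc = √(2 · 4.729e+16 / 3.579e+07) m/s ≈ 5.141e+04 m/s = 51.41 km/s.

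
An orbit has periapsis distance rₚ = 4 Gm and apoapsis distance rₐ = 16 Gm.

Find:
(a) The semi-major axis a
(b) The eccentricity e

Convert to SI: rₚ = 4 Gm = 4e+09 m; rₐ = 16 Gm = 1.6e+10 m.
(a) a = (rₚ + rₐ) / 2 = (4e+09 + 1.6e+10) / 2 ≈ 1e+10 m = 10 Gm.
(b) e = (rₐ − rₚ) / (rₐ + rₚ) = (1.6e+10 − 4e+09) / (1.6e+10 + 4e+09) ≈ 0.6.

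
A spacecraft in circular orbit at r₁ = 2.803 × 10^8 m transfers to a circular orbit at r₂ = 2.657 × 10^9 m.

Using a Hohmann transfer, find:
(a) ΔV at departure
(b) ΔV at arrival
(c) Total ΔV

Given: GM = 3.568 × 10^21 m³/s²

Transfer semi-major axis: a_t = (r₁ + r₂)/2 = (2.803e+08 + 2.657e+09)/2 = 1.46865e+09 m.
Circular speeds: v₁ = √(GM/r₁) = 3.5678e+06 m/s, v₂ = √(GM/r₂) = 1.15882e+06 m/s.
Transfer speeds (vis-viva v² = GM(2/r − 1/a_t)): v₁ᵗ = 4.79885e+06 m/s, v₂ᵗ = 506255 m/s.
(a) ΔV₁ = |v₁ᵗ − v₁| ≈ 1.231e+06 m/s = 1231 km/s.
(b) ΔV₂ = |v₂ − v₂ᵗ| ≈ 6.526e+05 m/s = 652.6 km/s.
(c) ΔV_total = ΔV₁ + ΔV₂ ≈ 1.884e+06 m/s = 1884 km/s.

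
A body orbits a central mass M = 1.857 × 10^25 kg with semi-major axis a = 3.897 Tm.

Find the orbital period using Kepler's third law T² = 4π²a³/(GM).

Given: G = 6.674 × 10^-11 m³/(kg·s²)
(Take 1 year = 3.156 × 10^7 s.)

Convert to SI: a = 3.897 Tm = 3.897e+12 m.
GM = G · M = 6.674e-11 · 1.857e+25 = 1.23936e+15 m³/s².
Kepler's third law: T = 2π √(a³ / GM).
Substituting a = 3.897e+12 m and GM = 1.23936e+15 m³/s²:
T = 2π √((3.897e+12)³ / 1.23936e+15) s
T ≈ 1.373e+12 s = 4.351e+04 years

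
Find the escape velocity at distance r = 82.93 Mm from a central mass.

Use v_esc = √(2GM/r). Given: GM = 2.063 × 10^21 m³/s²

Convert to SI: r = 82.93 Mm = 8.293e+07 m.
Escape velocity comes from setting total energy to zero: ½v² − GM/r = 0 ⇒ v_esc = √(2GM / r).
v_esc = √(2 · 2.063e+21 / 8.293e+07) m/s ≈ 7.054e+06 m/s = 7054 km/s.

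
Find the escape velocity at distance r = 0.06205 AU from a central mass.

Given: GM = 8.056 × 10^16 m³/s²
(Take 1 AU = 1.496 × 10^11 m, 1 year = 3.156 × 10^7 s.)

Convert to SI: r = 0.06205 AU = 9.28268e+09 m.
Escape velocity comes from setting total energy to zero: ½v² − GM/r = 0 ⇒ v_esc = √(2GM / r).
v_esc = √(2 · 8.056e+16 / 9.28268e+09) m/s ≈ 4166 m/s = 0.8789 AU/year.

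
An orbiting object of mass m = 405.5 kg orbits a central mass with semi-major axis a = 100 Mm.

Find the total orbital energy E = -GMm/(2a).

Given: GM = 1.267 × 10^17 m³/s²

Convert to SI: a = 100 Mm = 1e+08 m.
E = −GMm / (2a).
E = −1.267e+17 · 405.5 / (2 · 1e+08) J ≈ -2.569e+11 J = -256.9 GJ.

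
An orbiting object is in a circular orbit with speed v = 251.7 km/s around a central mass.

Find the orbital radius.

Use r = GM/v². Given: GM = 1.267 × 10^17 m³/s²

Convert to SI: v = 251.7 km/s = 251700 m/s.
For a circular orbit, v² = GM / r, so r = GM / v².
r = 1.267e+17 / (251700)² m ≈ 2e+06 m = 2 Mm.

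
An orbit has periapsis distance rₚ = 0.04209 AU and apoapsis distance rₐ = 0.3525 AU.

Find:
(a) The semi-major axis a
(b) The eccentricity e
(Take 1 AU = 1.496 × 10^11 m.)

Convert to SI: rₚ = 0.04209 AU = 6.29666e+09 m; rₐ = 0.3525 AU = 5.2734e+10 m.
(a) a = (rₚ + rₐ) / 2 = (6.29666e+09 + 5.2734e+10) / 2 ≈ 2.952e+10 m = 0.1973 AU.
(b) e = (rₐ − rₚ) / (rₐ + rₚ) = (5.2734e+10 − 6.29666e+09) / (5.2734e+10 + 6.29666e+09) ≈ 0.7867.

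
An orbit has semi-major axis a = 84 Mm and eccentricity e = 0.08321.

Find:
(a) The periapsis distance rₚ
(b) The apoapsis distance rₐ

Convert to SI: a = 84 Mm = 8.4e+07 m.
(a) rₚ = a(1 − e) = 8.4e+07 · (1 − 0.08321) = 8.4e+07 · 0.91679 ≈ 7.701e+07 m = 77.01 Mm.
(b) rₐ = a(1 + e) = 8.4e+07 · (1 + 0.08321) = 8.4e+07 · 1.08321 ≈ 9.099e+07 m = 90.99 Mm.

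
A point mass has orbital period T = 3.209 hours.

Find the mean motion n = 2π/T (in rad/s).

Convert to SI: T = 3.209 hours = 11552.4 s.
n = 2π / T.
n = 2π / 11552.4 s ≈ 0.0005439 rad/s.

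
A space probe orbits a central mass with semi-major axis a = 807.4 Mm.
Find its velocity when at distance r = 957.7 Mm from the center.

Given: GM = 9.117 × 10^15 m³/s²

Convert to SI: a = 807.4 Mm = 8.074e+08 m; r = 957.7 Mm = 9.577e+08 m.
Vis-viva: v = √(GM · (2/r − 1/a)).
2/r − 1/a = 2/9.577e+08 − 1/8.074e+08 = 8.49793e-10 m⁻¹.
v = √(9.117e+15 · 8.49793e-10) m/s ≈ 2783 m/s = 2.783 km/s.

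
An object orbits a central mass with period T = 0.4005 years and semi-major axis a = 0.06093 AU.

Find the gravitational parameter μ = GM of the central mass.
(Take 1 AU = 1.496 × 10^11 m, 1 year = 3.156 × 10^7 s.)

Convert to SI: T = 0.4005 years = 1.26398e+07 s; a = 0.06093 AU = 9.11513e+09 m.
GM = 4π² · a³ / T².
GM = 4π² · (9.11513e+09)³ / (1.26398e+07)² m³/s² ≈ 1.871e+17 m³/s² = 1.871 × 10^17 m³/s².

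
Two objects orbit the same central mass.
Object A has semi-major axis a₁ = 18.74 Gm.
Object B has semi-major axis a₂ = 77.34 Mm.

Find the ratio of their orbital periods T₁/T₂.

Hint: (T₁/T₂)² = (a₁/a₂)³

Convert to SI: a₁ = 18.74 Gm = 1.874e+10 m; a₂ = 77.34 Mm = 7.734e+07 m.
From Kepler's third law, (T₁/T₂)² = (a₁/a₂)³, so T₁/T₂ = (a₁/a₂)^(3/2).
a₁/a₂ = 1.874e+10 / 7.734e+07 = 242.307.
T₁/T₂ = (242.307)^(3/2) ≈ 3772.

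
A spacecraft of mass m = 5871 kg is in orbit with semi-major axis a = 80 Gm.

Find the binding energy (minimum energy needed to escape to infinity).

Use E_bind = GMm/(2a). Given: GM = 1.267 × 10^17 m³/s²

Convert to SI: a = 80 Gm = 8e+10 m.
Total orbital energy is E = −GMm/(2a); binding energy is E_bind = −E = GMm/(2a).
E_bind = 1.267e+17 · 5871 / (2 · 8e+10) J ≈ 4.649e+09 J = 4.649 GJ.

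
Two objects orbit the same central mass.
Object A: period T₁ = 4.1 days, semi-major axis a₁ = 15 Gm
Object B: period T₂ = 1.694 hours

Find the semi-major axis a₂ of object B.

Convert to SI: T₁ = 4.1 days = 354240 s; a₁ = 15 Gm = 1.5e+10 m; T₂ = 1.694 hours = 6098.4 s.
Kepler's third law: (T₁/T₂)² = (a₁/a₂)³ ⇒ a₂ = a₁ · (T₂/T₁)^(2/3).
T₂/T₁ = 6098.4 / 354240 = 0.0172154.
a₂ = 1.5e+10 · (0.0172154)^(2/3) m ≈ 1e+09 m = 1 Gm.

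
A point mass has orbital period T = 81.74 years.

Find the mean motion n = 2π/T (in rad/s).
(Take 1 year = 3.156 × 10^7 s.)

Convert to SI: T = 81.74 years = 2.57971e+09 s.
n = 2π / T.
n = 2π / 2.57971e+09 s ≈ 2.436e-09 rad/s.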